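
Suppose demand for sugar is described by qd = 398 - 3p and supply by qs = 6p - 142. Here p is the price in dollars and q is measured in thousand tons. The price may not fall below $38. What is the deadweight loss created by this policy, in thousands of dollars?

0

Without the control the market clears where 398 - 3p = 6p - 142, i.e. p* = 60 and q* = 218.
Since 38 is below p* = 60, the floor does not bind and the free-market outcome prevails.
Since the control does not bind, no trades are prevented and deadweight loss is zero.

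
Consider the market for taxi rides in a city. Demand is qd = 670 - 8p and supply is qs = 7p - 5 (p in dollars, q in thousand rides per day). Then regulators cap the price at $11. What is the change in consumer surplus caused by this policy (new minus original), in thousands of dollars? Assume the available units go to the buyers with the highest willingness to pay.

-1092.25

In a free market, 670 - 8p = 7p - 5 gives the equilibrium p* = 45, q* = 310.
The ceiling of 11 is below the equilibrium price 45, so it binds.
At p = 11: qd = 670 - 8·11 = 582 and qs = 7·11 - 5 = 72.
Consumer surplus without the control is ½ · (83.75 - 45) · 310 = 6006.25.
With the ceiling, 72 units are sold at 11 (assume they go to the highest-value buyers). The demand price at q = 72 is 74.75, so CS = ½ · [(83.75 - 11) + (74.75 - 11)] · 72 = 4914.
Change in consumer surplus = 4914 - 6006.25 = -1092.25.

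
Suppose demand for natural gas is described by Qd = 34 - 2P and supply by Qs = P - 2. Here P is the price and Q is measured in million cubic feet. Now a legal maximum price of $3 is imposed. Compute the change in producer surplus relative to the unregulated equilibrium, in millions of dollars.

-49.5

Equilibrium: 34 - 2P = P - 2, so 36 = 3P and P* = 12, Q* = 10.
Because the ceiling (3) lies below the market-clearing price, it is binding.
At P = 3: Qd = 34 - 2·3 = 28 and Qs = 3 - 2 = 1.
Producer surplus without the control is ½ · (12 - 2) · 10 = 50.
With the ceiling, producers sell 1 units at 3, so PS = ½ · (3 - 2) · 1 = 0.5.
Change in producer surplus = 0.5 - 50 = -49.5.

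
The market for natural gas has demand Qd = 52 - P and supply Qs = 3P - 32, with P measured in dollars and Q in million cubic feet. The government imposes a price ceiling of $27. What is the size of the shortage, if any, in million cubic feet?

Setting quantity demanded equal to quantity supplied, 52 - P = 3P - 32, gives P* = 21 and Q* = 31.
The ceiling of 27 is above the equilibrium price 21, so it is not binding; the market clears at P* = 21, Q* = 31.
Since the control does not bind, there is no shortage.

0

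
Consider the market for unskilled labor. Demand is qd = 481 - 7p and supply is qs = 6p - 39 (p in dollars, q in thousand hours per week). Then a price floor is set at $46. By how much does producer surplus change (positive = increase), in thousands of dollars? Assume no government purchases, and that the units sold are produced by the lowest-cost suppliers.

807

Setting quantity demanded equal to quantity supplied, 481 - 7p = 6p - 39, gives p* = 40 and q* = 201.
The floor of 46 is above the equilibrium price 40, so it binds.
At p = 46: qd = 481 - 7·46 = 159 and qs = 6·46 - 39 = 237.
Producer surplus without the control is ½ · (40 - 6.5) · 201 = 3366.75.
With the floor, 159 units are sold at 46. The supply price at q = 159 is 33, so PS = ½ · [(46 - 6.5) + (46 - 33)] · 159 = 4173.75.
Change in producer surplus = 4173.75 - 3366.75 = 807.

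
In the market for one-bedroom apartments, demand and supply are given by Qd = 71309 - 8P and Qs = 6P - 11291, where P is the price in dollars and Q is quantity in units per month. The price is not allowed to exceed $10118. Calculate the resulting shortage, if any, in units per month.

In a free market, 71309 - 8P = 6P - 11291 gives the equilibrium P* = 5900, Q* = 24109.
The ceiling of 10118 is above the equilibrium price 5900, so it is not binding; the market clears at P* = 5900, Q* = 24109.
Since the control does not bind, there is no shortage.

0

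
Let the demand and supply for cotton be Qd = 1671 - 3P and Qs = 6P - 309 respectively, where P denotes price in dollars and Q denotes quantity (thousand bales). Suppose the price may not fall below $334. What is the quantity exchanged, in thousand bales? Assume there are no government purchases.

669

In a free market, 1671 - 3P = 6P - 309 gives the equilibrium P* = 220, Q* = 1011.
The floor of 334 is above the equilibrium price 220, so it binds.
At P = 334: Qd = 1671 - 3·334 = 669 and Qs = 6·334 - 309 = 1695.
The quantity actually transacted is the short side, demand: 669.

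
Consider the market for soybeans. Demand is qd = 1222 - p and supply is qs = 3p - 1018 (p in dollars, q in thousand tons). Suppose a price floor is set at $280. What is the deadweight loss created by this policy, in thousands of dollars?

Setting quantity demanded equal to quantity supplied, 1222 - p = 3p - 1018, gives p* = 560 and q* = 662.
The floor of 280 is below the equilibrium price 560, so it is not binding; the market clears at p* = 560, q* = 662.
Since the control does not bind, no trades are prevented and deadweight loss is zero.

0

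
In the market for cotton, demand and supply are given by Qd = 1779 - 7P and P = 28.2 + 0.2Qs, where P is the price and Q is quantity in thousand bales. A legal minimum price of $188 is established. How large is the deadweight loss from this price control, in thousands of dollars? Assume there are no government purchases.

6585.6

Rearranging supply gives Qs = 5P - 141. Setting quantity demanded equal to quantity supplied, 1779 - 7P = 5P - 141, gives P* = 160 and Q* = 659.
Since 188 > 160, the floor is binding.
At P = 188: Qd = 1779 - 7·188 = 463 and Qs = 5·188 - 141 = 799.
Quantity traded falls to 463. At Q = 463 the demand price is (1779 - 463)/7 = 188 and the supply price is (141 + 463)/5 = 120.8.
Deadweight loss = ½ · (188 - 120.8) · (659 - 463) = ½ · 67.2 · 196 = 6585.6.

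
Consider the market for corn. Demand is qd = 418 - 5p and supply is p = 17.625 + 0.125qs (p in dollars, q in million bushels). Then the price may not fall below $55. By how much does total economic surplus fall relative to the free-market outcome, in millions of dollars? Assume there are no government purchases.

585

Rearranging supply gives qs = 8p - 141. In a free market, 418 - 5p = 8p - 141 gives the equilibrium p* = 43, q* = 203.
Since 55 > 43, the floor is binding.
At p = 55: qd = 418 - 5·55 = 143 and qs = 8·55 - 141 = 299.
Quantity traded falls to 143. At q = 143 the demand price is (418 - 143)/5 = 55 and the supply price is (141 + 143)/8 = 35.5.
Deadweight loss = ½ · (55 - 35.5) · (203 - 143) = ½ · 19.5 · 60 = 585.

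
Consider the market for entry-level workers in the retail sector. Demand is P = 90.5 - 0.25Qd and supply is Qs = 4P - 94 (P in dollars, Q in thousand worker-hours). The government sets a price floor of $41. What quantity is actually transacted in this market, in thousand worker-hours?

Rearranging demand gives Qd = 362 - 4P. Without the control the market clears where 362 - 4P = 4P - 94, i.e. P* = 57 and Q* = 134.
Since 41 is below P* = 57, the floor does not bind and the free-market outcome prevails.

134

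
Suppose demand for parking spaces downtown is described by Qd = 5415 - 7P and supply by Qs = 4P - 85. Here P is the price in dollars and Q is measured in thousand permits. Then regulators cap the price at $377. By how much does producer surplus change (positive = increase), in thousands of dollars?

Without the control the market clears where 5415 - 7P = 4P - 85, i.e. P* = 500 and Q* = 1915.
Because the ceiling (377) lies below the market-clearing price, it is binding.
At P = 377: Qd = 5415 - 7·377 = 2776 and Qs = 4·377 - 85 = 1423.
Producer surplus without the control is ½ · (500 - 21.25) · 1915 = 458403.125.
With the ceiling, producers sell 1423 units at 377, so PS = ½ · (377 - 21.25) · 1423 = 253116.125.
Change in producer surplus = 253116.125 - 458403.125 = -205287.

-205287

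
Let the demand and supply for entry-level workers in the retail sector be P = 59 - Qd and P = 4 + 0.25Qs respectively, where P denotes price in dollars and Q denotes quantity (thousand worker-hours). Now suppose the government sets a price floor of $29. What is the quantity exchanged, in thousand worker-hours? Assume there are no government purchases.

Rearranging demand gives Qd = 59 - P; rearranging supply gives Qs = 4P - 16. Setting quantity demanded equal to quantity supplied, 59 - P = 4P - 16, gives P* = 15 and Q* = 44.
Since 29 > 15, the floor is binding.
At P = 29: Qd = 59 - 29 = 30 and Qs = 4·29 - 16 = 100.
The quantity actually transacted is the short side, demand: 30.

30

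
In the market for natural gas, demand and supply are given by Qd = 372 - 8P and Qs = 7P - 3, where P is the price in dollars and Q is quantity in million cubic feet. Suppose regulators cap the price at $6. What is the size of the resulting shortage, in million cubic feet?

285

In a free market, 372 - 8P = 7P - 3 gives the equilibrium P* = 25, Q* = 172.
Since 6 < 25, the ceiling is binding.
At P = 6: Qd = 372 - 8·6 = 324 and Qs = 7·6 - 3 = 39.
Shortage = Qd - Qs = 324 - 39 = 285.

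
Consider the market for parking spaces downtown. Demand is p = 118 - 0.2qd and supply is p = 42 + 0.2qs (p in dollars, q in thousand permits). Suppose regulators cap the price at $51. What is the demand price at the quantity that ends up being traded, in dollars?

109

Rearranging demand gives qd = 590 - 5p; rearranging supply gives qs = 5p - 210. Equilibrium: 590 - 5p = 5p - 210, so 800 = 10p and p* = 80, q* = 190.
Since 51 < 80, the ceiling is binding.
At p = 51: qd = 590 - 5·51 = 335 and qs = 5·51 - 210 = 45.
Only 45 units reach the market. On the demand curve, the marginal buyer's willingness to pay at q = 45 is (590 - 45)/5 = 109.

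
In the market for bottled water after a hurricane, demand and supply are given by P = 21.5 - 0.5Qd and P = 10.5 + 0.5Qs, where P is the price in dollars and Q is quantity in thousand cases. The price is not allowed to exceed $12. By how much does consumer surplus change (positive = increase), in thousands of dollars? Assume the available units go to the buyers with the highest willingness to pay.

-4

Rearranging demand gives Qd = 43 - 2P; rearranging supply gives Qs = 2P - 21. Setting quantity demanded equal to quantity supplied, 43 - 2P = 2P - 21, gives P* = 16 and Q* = 11.
The ceiling of 12 is below the equilibrium price 16, so it binds.
At P = 12: Qd = 43 - 2·12 = 19 and Qs = 2·12 - 21 = 3.
Consumer surplus without the control is ½ · (21.5 - 16) · 11 = 30.25.
With the ceiling, 3 units are sold at 12 (assume they go to the highest-value buyers). The demand price at Q = 3 is 20, so CS = ½ · [(21.5 - 12) + (20 - 12)] · 3 = 26.25.
Change in consumer surplus = 26.25 - 30.25 = -4.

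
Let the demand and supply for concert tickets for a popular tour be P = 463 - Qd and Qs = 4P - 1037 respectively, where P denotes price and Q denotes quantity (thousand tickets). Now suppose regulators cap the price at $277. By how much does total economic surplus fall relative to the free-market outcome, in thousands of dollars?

Rearranging demand gives Qd = 463 - P. Without the control the market clears where 463 - P = 4P - 1037, i.e. P* = 300 and Q* = 163.
Since 277 < 300, the ceiling is binding.
At P = 277: Qd = 463 - 277 = 186 and Qs = 4·277 - 1037 = 71.
Quantity traded falls to 71. At Q = 71 the demand price is 463 - 71 = 392 and the supply price is (1037 + 71)/4 = 277.
Deadweight loss = ½ · (392 - 277) · (163 - 71) = ½ · 115 · 92 = 5290.

5290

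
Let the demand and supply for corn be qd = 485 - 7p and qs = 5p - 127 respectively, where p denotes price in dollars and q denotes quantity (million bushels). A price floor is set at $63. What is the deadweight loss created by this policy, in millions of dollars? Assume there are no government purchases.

Equilibrium: 485 - 7p = 5p - 127, so 612 = 12p and p* = 51, q* = 128.
Because the floor (63) lies above the market-clearing price, it is binding.
At p = 63: qd = 485 - 7·63 = 44 and qs = 5·63 - 127 = 188.
Quantity traded falls to 44. At q = 44 the demand price is (485 - 44)/7 = 63 and the supply price is (127 + 44)/5 = 34.2.
Deadweight loss = ½ · (63 - 34.2) · (128 - 44) = ½ · 28.8 · 84 = 1209.6.

1209.6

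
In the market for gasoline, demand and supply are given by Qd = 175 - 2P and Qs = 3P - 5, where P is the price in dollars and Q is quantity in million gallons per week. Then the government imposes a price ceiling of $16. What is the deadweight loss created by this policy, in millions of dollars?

1500

In a free market, 175 - 2P = 3P - 5 gives the equilibrium P* = 36, Q* = 103.
The ceiling of 16 is below the equilibrium price 36, so it binds.
At P = 16: Qd = 175 - 2·16 = 143 and Qs = 3·16 - 5 = 43.
Quantity traded falls to 43. At Q = 43 the demand price is (175 - 43)/2 = 66 and the supply price is (5 + 43)/3 = 16.
Deadweight loss = ½ · (66 - 16) · (103 - 43) = ½ · 50 · 60 = 1500.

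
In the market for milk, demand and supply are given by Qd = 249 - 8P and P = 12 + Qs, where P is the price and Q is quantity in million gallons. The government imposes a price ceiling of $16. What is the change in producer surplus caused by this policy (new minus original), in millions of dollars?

-136.5

Rearranging supply gives Qs = P - 12. Without the control the market clears where 249 - 8P = P - 12, i.e. P* = 29 and Q* = 17.
Because the ceiling (16) lies below the market-clearing price, it is binding.
At P = 16: Qd = 249 - 8·16 = 121 and Qs = 16 - 12 = 4.
Producer surplus without the control is ½ · (29 - 12) · 17 = 144.5.
With the ceiling, producers sell 4 units at 16, so PS = ½ · (16 - 12) · 4 = 8.
Change in producer surplus = 8 - 144.5 = -136.5.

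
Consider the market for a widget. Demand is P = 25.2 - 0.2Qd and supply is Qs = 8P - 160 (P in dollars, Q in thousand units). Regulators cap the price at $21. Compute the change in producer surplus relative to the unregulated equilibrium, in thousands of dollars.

Rearranging demand gives Qd = 126 - 5P. Equilibrium: 126 - 5P = 8P - 160, so 286 = 13P and P* = 22, Q* = 16.
The ceiling of 21 is below the equilibrium price 22, so it binds.
At P = 21: Qd = 126 - 5·21 = 21 and Qs = 8·21 - 160 = 8.
Producer surplus without the control is ½ · (22 - 20) · 16 = 16.
With the ceiling, producers sell 8 units at 21, so PS = ½ · (21 - 20) · 8 = 4.
Change in producer surplus = 4 - 16 = -12.

-12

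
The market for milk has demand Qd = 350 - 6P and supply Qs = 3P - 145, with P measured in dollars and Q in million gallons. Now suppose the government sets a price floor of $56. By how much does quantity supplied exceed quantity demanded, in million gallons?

9

Without the control the market clears where 350 - 6P = 3P - 145, i.e. P* = 55 and Q* = 20.
Because the floor (56) lies above the market-clearing price, it is binding.
At P = 56: Qd = 350 - 6·56 = 14 and Qs = 3·56 - 145 = 23.
Surplus = Qs - Qd = 23 - 14 = 9.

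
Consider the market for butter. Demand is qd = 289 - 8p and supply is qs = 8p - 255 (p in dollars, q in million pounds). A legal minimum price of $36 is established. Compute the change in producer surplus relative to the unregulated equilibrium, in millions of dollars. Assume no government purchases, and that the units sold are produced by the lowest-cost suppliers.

-14

Equilibrium: 289 - 8p = 8p - 255, so 544 = 16p and p* = 34, q* = 17.
The floor of 36 is above the equilibrium price 34, so it binds.
At p = 36: qd = 289 - 8·36 = 1 and qs = 8·36 - 255 = 33.
Producer surplus without the control is ½ · (34 - 31.875) · 17 = 18.0625.
With the floor, 1 units are sold at 36. The supply price at q = 1 is 32, so PS = ½ · [(36 - 31.875) + (36 - 32)] · 1 = 4.0625.
Change in producer surplus = 4.0625 - 18.0625 = -14.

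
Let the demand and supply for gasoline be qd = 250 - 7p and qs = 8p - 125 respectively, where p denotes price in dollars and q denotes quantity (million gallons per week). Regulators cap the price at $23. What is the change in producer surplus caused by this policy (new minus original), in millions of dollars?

Without the control the market clears where 250 - 7p = 8p - 125, i.e. p* = 25 and q* = 75.
Because the ceiling (23) lies below the market-clearing price, it is binding.
At p = 23: qd = 250 - 7·23 = 89 and qs = 8·23 - 125 = 59.
Producer surplus without the control is ½ · (25 - 15.625) · 75 = 351.5625.
With the ceiling, producers sell 59 units at 23, so PS = ½ · (23 - 15.625) · 59 = 217.5625.
Change in producer surplus = 217.5625 - 351.5625 = -134.

-134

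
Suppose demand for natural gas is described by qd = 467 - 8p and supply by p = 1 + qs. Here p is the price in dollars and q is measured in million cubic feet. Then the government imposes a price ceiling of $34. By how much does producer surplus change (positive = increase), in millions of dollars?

-756

Rearranging supply gives qs = p - 1. Equilibrium: 467 - 8p = p - 1, so 468 = 9p and p* = 52, q* = 51.
Because the ceiling (34) lies below the market-clearing price, it is binding.
At p = 34: qd = 467 - 8·34 = 195 and qs = 34 - 1 = 33.
Producer surplus without the control is ½ · (52 - 1) · 51 = 1300.5.
With the ceiling, producers sell 33 units at 34, so PS = ½ · (34 - 1) · 33 = 544.5.
Change in producer surplus = 544.5 - 1300.5 = -756.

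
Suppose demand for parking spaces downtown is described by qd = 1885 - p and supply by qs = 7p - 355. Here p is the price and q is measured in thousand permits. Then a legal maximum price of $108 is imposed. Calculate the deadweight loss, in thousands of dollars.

828352

Without the control the market clears where 1885 - p = 7p - 355, i.e. p* = 280 and q* = 1605.
Since 108 < 280, the ceiling is binding.
At p = 108: qd = 1885 - 108 = 1777 and qs = 7·108 - 355 = 401.
Quantity traded falls to 401. At q = 401 the demand price is 1885 - 401 = 1484 and the supply price is (355 + 401)/7 = 108.
Deadweight loss = ½ · (1484 - 108) · (1605 - 401) = ½ · 1376 · 1204 = 828352.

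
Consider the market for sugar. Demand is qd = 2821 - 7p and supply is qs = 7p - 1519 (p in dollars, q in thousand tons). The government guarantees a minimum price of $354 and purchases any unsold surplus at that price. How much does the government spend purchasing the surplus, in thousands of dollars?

218064

Without the control the market clears where 2821 - 7p = 7p - 1519, i.e. p* = 310 and q* = 651.
Because the floor (354) lies above the market-clearing price, it is binding.
At p = 354: qd = 2821 - 7·354 = 343 and qs = 7·354 - 1519 = 959.
Surplus = qs - qd = 616.
Government expenditure = surplus × support price = 616 × 354 = 218064.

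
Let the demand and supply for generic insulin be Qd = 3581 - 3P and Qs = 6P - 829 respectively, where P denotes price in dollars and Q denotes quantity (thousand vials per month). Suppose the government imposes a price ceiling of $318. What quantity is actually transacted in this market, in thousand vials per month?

Without the control the market clears where 3581 - 3P = 6P - 829, i.e. P* = 490 and Q* = 2111.
Because the ceiling (318) lies below the market-clearing price, it is binding.
At P = 318: Qd = 3581 - 3·318 = 2627 and Qs = 6·318 - 829 = 1079.
The quantity actually transacted is the short side, supply: 1079.

1079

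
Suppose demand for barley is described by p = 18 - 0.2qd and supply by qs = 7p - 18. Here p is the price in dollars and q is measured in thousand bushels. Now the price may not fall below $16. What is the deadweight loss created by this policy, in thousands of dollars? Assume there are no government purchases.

Rearranging demand gives qd = 90 - 5p. Without the control the market clears where 90 - 5p = 7p - 18, i.e. p* = 9 and q* = 45.
The floor of 16 is above the equilibrium price 9, so it binds.
At p = 16: qd = 90 - 5·16 = 10 and qs = 7·16 - 18 = 94.
Quantity traded falls to 10. At q = 10 the demand price is (90 - 10)/5 = 16 and the supply price is (18 + 10)/7 = 4.
Deadweight loss = ½ · (16 - 4) · (45 - 10) = ½ · 12 · 35 = 210.

210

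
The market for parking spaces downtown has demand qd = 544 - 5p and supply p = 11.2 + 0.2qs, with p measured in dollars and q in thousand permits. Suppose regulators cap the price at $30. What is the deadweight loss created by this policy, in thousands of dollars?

4500

Rearranging supply gives qs = 5p - 56. In a free market, 544 - 5p = 5p - 56 gives the equilibrium p* = 60, q* = 244.
The ceiling of 30 is below the equilibrium price 60, so it binds.
At p = 30: qd = 544 - 5·30 = 394 and qs = 5·30 - 56 = 94.
Quantity traded falls to 94. At q = 94 the demand price is (544 - 94)/5 = 90 and the supply price is (56 + 94)/5 = 30.
Deadweight loss = ½ · (90 - 30) · (244 - 94) = ½ · 60 · 150 = 4500.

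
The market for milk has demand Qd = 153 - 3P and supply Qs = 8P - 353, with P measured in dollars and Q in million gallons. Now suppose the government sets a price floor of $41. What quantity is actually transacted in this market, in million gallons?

15

Without the control the market clears where 153 - 3P = 8P - 353, i.e. P* = 46 and Q* = 15.
Since 41 is below P* = 46, the floor does not bind and the free-market outcome prevails.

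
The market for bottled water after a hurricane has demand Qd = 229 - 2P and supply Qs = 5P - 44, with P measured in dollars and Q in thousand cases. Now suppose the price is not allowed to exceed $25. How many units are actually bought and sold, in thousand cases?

81

Without the control the market clears where 229 - 2P = 5P - 44, i.e. P* = 39 and Q* = 151.
Since 25 < 39, the ceiling is binding.
At P = 25: Qd = 229 - 2·25 = 179 and Qs = 5·25 - 44 = 81.
The quantity actually transacted is the short side, supply: 81.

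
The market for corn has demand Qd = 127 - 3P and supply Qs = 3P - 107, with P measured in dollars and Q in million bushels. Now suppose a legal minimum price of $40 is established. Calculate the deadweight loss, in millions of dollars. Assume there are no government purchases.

3

Equilibrium: 127 - 3P = 3P - 107, so 234 = 6P and P* = 39, Q* = 10.
Since 40 > 39, the floor is binding.
At P = 40: Qd = 127 - 3·40 = 7 and Qs = 3·40 - 107 = 13.
Quantity traded falls to 7. At Q = 7 the demand price is (127 - 7)/3 = 40 and the supply price is (107 + 7)/3 = 38.
Deadweight loss = ½ · (40 - 38) · (10 - 7) = ½ · 2 · 3 = 3.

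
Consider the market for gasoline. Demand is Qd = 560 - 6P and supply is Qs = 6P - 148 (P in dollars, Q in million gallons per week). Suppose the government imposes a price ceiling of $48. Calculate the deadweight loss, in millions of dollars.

726

In a free market, 560 - 6P = 6P - 148 gives the equilibrium P* = 59, Q* = 206.
Since 48 < 59, the ceiling is binding.
At P = 48: Qd = 560 - 6·48 = 272 and Qs = 6·48 - 148 = 140.
Quantity traded falls to 140. At Q = 140 the demand price is (560 - 140)/6 = 70 and the supply price is (148 + 140)/6 = 48.
Deadweight loss = ½ · (70 - 48) · (206 - 140) = ½ · 22 · 66 = 726.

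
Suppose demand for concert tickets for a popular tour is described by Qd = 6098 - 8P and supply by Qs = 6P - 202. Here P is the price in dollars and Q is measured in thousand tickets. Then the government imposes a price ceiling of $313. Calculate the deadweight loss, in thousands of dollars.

Without the control the market clears where 6098 - 8P = 6P - 202, i.e. P* = 450 and Q* = 2498.
Because the ceiling (313) lies below the market-clearing price, it is binding.
At P = 313: Qd = 6098 - 8·313 = 3594 and Qs = 6·313 - 202 = 1676.
Quantity traded falls to 1676. At Q = 1676 the demand price is (6098 - 1676)/8 = 552.75 and the supply price is (202 + 1676)/6 = 313.
Deadweight loss = ½ · (552.75 - 313) · (2498 - 1676) = ½ · 239.75 · 822 = 98537.25.

98537.25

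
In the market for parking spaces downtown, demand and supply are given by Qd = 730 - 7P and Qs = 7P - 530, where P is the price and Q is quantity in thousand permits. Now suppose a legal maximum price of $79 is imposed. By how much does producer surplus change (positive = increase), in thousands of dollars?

Setting quantity demanded equal to quantity supplied, 730 - 7P = 7P - 530, gives P* = 90 and Q* = 100.
Since 79 < 90, the ceiling is binding.
At P = 79: Qd = 730 - 7·79 = 177 and Qs = 7·79 - 530 = 23.
Producer surplus without the control is ½ · (90 - 530/7) · 100 = 5000/7.
With the ceiling, producers sell 23 units at 79, so PS = ½ · (79 - 530/7) · 23 = 529/14.
Change in producer surplus = 529/14 - 5000/7 = -676.5.

-676.5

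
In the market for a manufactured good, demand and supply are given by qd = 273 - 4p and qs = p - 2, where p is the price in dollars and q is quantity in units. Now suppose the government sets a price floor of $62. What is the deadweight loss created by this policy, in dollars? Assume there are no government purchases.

Setting quantity demanded equal to quantity supplied, 273 - 4p = p - 2, gives p* = 55 and q* = 53.
Because the floor (62) lies above the market-clearing price, it is binding.
At p = 62: qd = 273 - 4·62 = 25 and qs = 62 - 2 = 60.
Quantity traded falls to 25. At q = 25 the demand price is (273 - 25)/4 = 62 and the supply price is 2 + 25 = 27.
Deadweight loss = ½ · (62 - 27) · (53 - 25) = ½ · 35 · 28 = 490.

490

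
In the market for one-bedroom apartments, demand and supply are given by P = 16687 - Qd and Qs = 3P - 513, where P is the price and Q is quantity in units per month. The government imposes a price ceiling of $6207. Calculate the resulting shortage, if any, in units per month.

Rearranging demand gives Qd = 16687 - P. In a free market, 16687 - P = 3P - 513 gives the equilibrium P* = 4300, Q* = 12387.
Since 6207 is above P* = 4300, the ceiling does not bind and the free-market outcome prevails.
Since the control does not bind, there is no shortage.

0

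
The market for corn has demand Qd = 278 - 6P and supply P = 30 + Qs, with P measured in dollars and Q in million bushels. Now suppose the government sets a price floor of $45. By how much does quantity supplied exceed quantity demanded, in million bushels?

7

Rearranging supply gives Qs = P - 30. Without the control the market clears where 278 - 6P = P - 30, i.e. P* = 44 and Q* = 14.
Because the floor (45) lies above the market-clearing price, it is binding.
At P = 45: Qd = 278 - 6·45 = 8 and Qs = 45 - 30 = 15.
Surplus = Qs - Qd = 15 - 8 = 7.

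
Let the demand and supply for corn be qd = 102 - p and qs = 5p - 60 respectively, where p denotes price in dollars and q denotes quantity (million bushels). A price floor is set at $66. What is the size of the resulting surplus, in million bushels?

234

Setting quantity demanded equal to quantity supplied, 102 - p = 5p - 60, gives p* = 27 and q* = 75.
Because the floor (66) lies above the market-clearing price, it is binding.
At p = 66: qd = 102 - 66 = 36 and qs = 5·66 - 60 = 270.
Surplus = qs - qd = 270 - 36 = 234.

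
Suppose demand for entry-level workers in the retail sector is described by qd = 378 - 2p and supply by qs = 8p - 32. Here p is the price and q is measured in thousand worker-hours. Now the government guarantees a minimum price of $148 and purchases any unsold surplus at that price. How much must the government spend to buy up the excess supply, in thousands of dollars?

158360

Setting quantity demanded equal to quantity supplied, 378 - 2p = 8p - 32, gives p* = 41 and q* = 296.
The floor of 148 is above the equilibrium price 41, so it binds.
At p = 148: qd = 378 - 2·148 = 82 and qs = 8·148 - 32 = 1152.
Surplus = qs - qd = 1070.
Government expenditure = surplus × support price = 1070 × 148 = 158360.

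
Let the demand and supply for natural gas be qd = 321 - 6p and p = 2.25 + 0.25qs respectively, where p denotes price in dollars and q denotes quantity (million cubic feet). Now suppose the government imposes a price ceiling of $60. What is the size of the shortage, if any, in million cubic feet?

0

Rearranging supply gives qs = 4p - 9. Without the control the market clears where 321 - 6p = 4p - 9, i.e. p* = 33 and q* = 123.
The ceiling of 60 is above the equilibrium price 33, so it is not binding; the market clears at p* = 33, q* = 123.
Since the control does not bind, there is no shortage.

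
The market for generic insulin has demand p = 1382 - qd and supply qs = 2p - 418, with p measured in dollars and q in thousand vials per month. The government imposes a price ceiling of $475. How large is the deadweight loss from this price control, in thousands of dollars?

46875

Rearranging demand gives qd = 1382 - p. In a free market, 1382 - p = 2p - 418 gives the equilibrium p* = 600, q* = 782.
Since 475 < 600, the ceiling is binding.
At p = 475: qd = 1382 - 475 = 907 and qs = 2·475 - 418 = 532.
Quantity traded falls to 532. At q = 532 the demand price is 1382 - 532 = 850 and the supply price is (418 + 532)/2 = 475.
Deadweight loss = ½ · (850 - 475) · (782 - 532) = ½ · 375 · 250 = 46875.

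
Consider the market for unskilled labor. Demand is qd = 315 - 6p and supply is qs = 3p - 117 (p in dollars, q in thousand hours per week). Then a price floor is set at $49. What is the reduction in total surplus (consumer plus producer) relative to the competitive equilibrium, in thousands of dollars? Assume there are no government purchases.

9

In a free market, 315 - 6p = 3p - 117 gives the equilibrium p* = 48, q* = 27.
Because the floor (49) lies above the market-clearing price, it is binding.
At p = 49: qd = 315 - 6·49 = 21 and qs = 3·49 - 117 = 30.
Quantity traded falls to 21. At q = 21 the demand price is (315 - 21)/6 = 49 and the supply price is (117 + 21)/3 = 46.
Deadweight loss = ½ · (49 - 46) · (27 - 21) = ½ · 3 · 6 = 9.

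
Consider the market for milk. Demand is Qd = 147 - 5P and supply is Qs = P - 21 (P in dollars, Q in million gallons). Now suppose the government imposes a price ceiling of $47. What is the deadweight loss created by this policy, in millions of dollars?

0

Setting quantity demanded equal to quantity supplied, 147 - 5P = P - 21, gives P* = 28 and Q* = 7.
The ceiling of 47 is above the equilibrium price 28, so it is not binding; the market clears at P* = 28, Q* = 7.
Since the control does not bind, no trades are prevented and deadweight loss is zero.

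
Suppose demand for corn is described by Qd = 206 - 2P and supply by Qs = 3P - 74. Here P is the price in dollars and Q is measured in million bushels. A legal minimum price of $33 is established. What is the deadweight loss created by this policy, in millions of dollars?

0

Setting quantity demanded equal to quantity supplied, 206 - 2P = 3P - 74, gives P* = 56 and Q* = 94.
Since 33 is below P* = 56, the floor does not bind and the free-market outcome prevails.
Since the control does not bind, no trades are prevented and deadweight loss is zero.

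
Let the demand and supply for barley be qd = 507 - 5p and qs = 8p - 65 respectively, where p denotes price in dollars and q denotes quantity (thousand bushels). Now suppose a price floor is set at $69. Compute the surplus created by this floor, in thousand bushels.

325

Equilibrium: 507 - 5p = 8p - 65, so 572 = 13p and p* = 44, q* = 287.
The floor of 69 is above the equilibrium price 44, so it binds.
At p = 69: qd = 507 - 5·69 = 162 and qs = 8·69 - 65 = 487.
Surplus = qs - qd = 487 - 162 = 325.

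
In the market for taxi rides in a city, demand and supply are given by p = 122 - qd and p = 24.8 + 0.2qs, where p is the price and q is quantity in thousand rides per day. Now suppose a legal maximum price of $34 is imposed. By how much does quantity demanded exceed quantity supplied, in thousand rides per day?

42

Rearranging demand gives qd = 122 - p; rearranging supply gives qs = 5p - 124. Setting quantity demanded equal to quantity supplied, 122 - p = 5p - 124, gives p* = 41 and q* = 81.
Since 34 < 41, the ceiling is binding.
At p = 34: qd = 122 - 34 = 88 and qs = 5·34 - 124 = 46.
Shortage = qd - qs = 88 - 46 = 42.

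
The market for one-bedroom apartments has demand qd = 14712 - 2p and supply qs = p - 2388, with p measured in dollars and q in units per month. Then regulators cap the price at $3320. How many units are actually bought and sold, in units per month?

Without the control the market clears where 14712 - 2p = p - 2388, i.e. p* = 5700 and q* = 3312.
Because the ceiling (3320) lies below the market-clearing price, it is binding.
At p = 3320: qd = 14712 - 2·3320 = 8072 and qs = 3320 - 2388 = 932.
The quantity actually transacted is the short side, supply: 932.

932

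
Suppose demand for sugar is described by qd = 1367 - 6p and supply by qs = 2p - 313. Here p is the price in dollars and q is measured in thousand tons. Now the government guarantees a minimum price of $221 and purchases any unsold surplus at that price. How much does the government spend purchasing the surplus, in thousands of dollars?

Without the control the market clears where 1367 - 6p = 2p - 313, i.e. p* = 210 and q* = 107.
The floor of 221 is above the equilibrium price 210, so it binds.
At p = 221: qd = 1367 - 6·221 = 41 and qs = 2·221 - 313 = 129.
Surplus = qs - qd = 88.
Government expenditure = surplus × support price = 88 × 221 = 19448.

19448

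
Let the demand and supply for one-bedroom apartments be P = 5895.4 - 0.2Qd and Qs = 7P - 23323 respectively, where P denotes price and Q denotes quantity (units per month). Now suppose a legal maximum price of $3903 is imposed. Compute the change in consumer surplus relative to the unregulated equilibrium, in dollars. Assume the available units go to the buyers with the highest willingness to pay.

Rearranging demand gives Qd = 29477 - 5P. Setting quantity demanded equal to quantity supplied, 29477 - 5P = 7P - 23323, gives P* = 4400 and Q* = 7477.
Since 3903 < 4400, the ceiling is binding.
At P = 3903: Qd = 29477 - 5·3903 = 9962 and Qs = 7·3903 - 23323 = 3998.
Consumer surplus without the control is ½ · (5895.4 - 4400) · 7477 = 5590552.9.
With the ceiling, 3998 units are sold at 3903 (assume they go to the highest-value buyers). The demand price at Q = 3998 is 5095.8, so CS = ½ · [(5895.4 - 3903) + (5095.8 - 3903)] · 3998 = 6367214.8.
Change in consumer surplus = 6367214.8 - 5590552.9 = 776661.9.

776661.9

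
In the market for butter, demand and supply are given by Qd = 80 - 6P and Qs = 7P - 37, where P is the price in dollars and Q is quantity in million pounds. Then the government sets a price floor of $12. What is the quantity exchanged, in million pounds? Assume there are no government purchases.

8

Equilibrium: 80 - 6P = 7P - 37, so 117 = 13P and P* = 9, Q* = 26.
Because the floor (12) lies above the market-clearing price, it is binding.
At P = 12: Qd = 80 - 6·12 = 8 and Qs = 7·12 - 37 = 47.
The quantity actually transacted is the short side, demand: 8.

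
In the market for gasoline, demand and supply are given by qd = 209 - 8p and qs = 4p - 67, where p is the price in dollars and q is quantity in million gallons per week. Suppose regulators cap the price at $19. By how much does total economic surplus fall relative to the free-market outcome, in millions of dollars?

Equilibrium: 209 - 8p = 4p - 67, so 276 = 12p and p* = 23, q* = 25.
The ceiling of 19 is below the equilibrium price 23, so it binds.
At p = 19: qd = 209 - 8·19 = 57 and qs = 4·19 - 67 = 9.
Quantity traded falls to 9. At q = 9 the demand price is (209 - 9)/8 = 25 and the supply price is (67 + 9)/4 = 19.
Deadweight loss = ½ · (25 - 19) · (25 - 9) = ½ · 6 · 16 = 48.

48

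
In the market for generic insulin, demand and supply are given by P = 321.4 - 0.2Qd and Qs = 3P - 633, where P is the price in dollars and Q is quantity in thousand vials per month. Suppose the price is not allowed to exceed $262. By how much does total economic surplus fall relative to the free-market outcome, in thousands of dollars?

777.6

Rearranging demand gives Qd = 1607 - 5P. In a free market, 1607 - 5P = 3P - 633 gives the equilibrium P* = 280, Q* = 207.
Since 262 < 280, the ceiling is binding.
At P = 262: Qd = 1607 - 5·262 = 297 and Qs = 3·262 - 633 = 153.
Quantity traded falls to 153. At Q = 153 the demand price is (1607 - 153)/5 = 290.8 and the supply price is (633 + 153)/3 = 262.
Deadweight loss = ½ · (290.8 - 262) · (207 - 153) = ½ · 28.8 · 54 = 777.6.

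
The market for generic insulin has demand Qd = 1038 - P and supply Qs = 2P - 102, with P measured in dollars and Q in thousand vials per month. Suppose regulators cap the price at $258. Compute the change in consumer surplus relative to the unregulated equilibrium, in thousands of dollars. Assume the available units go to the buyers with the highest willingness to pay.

Without the control the market clears where 1038 - P = 2P - 102, i.e. P* = 380 and Q* = 658.
Because the ceiling (258) lies below the market-clearing price, it is binding.
At P = 258: Qd = 1038 - 258 = 780 and Qs = 2·258 - 102 = 414.
Consumer surplus without the control is ½ · (1038 - 380) · 658 = 216482.
With the ceiling, 414 units are sold at 258 (assume they go to the highest-value buyers). The demand price at Q = 414 is 624, so CS = ½ · [(1038 - 258) + (624 - 258)] · 414 = 237222.
Change in consumer surplus = 237222 - 216482 = 20740.

20740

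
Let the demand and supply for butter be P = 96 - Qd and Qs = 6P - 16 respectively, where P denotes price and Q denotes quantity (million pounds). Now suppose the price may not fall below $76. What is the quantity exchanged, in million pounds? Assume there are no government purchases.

20

Rearranging demand gives Qd = 96 - P. Without the control the market clears where 96 - P = 6P - 16, i.e. P* = 16 and Q* = 80.
Because the floor (76) lies above the market-clearing price, it is binding.
At P = 76: Qd = 96 - 76 = 20 and Qs = 6·76 - 16 = 440.
The quantity actually transacted is the short side, demand: 20.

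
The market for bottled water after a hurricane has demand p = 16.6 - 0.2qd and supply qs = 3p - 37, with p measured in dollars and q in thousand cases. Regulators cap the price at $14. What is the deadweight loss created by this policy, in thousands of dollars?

Rearranging demand gives qd = 83 - 5p. Equilibrium: 83 - 5p = 3p - 37, so 120 = 8p and p* = 15, q* = 8.
The ceiling of 14 is below the equilibrium price 15, so it binds.
At p = 14: qd = 83 - 5·14 = 13 and qs = 3·14 - 37 = 5.
Quantity traded falls to 5. At q = 5 the demand price is (83 - 5)/5 = 15.6 and the supply price is (37 + 5)/3 = 14.
Deadweight loss = ½ · (15.6 - 14) · (8 - 5) = ½ · 1.6 · 3 = 2.4.

2.4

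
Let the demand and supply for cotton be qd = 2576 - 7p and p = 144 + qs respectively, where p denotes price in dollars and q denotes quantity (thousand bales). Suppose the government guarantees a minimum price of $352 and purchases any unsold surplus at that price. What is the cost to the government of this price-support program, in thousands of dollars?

Rearranging supply gives qs = p - 144. Setting quantity demanded equal to quantity supplied, 2576 - 7p = p - 144, gives p* = 340 and q* = 196.
Since 352 > 340, the floor is binding.
At p = 352: qd = 2576 - 7·352 = 112 and qs = 352 - 144 = 208.
Surplus = qs - qd = 96.
Government expenditure = surplus × support price = 96 × 352 = 33792.

33792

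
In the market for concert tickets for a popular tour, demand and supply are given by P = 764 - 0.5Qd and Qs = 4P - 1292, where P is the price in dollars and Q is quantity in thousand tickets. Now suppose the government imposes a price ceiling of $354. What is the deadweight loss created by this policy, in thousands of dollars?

Rearranging demand gives Qd = 1528 - 2P. In a free market, 1528 - 2P = 4P - 1292 gives the equilibrium P* = 470, Q* = 588.
Since 354 < 470, the ceiling is binding.
At P = 354: Qd = 1528 - 2·354 = 820 and Qs = 4·354 - 1292 = 124.
Quantity traded falls to 124. At Q = 124 the demand price is (1528 - 124)/2 = 702 and the supply price is (1292 + 124)/4 = 354.
Deadweight loss = ½ · (702 - 354) · (588 - 124) = ½ · 348 · 464 = 80736.

80736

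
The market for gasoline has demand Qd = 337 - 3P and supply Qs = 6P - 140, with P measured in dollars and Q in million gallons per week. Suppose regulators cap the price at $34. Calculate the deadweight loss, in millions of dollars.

3249

Equilibrium: 337 - 3P = 6P - 140, so 477 = 9P and P* = 53, Q* = 178.
The ceiling of 34 is below the equilibrium price 53, so it binds.
At P = 34: Qd = 337 - 3·34 = 235 and Qs = 6·34 - 140 = 64.
Quantity traded falls to 64. At Q = 64 the demand price is (337 - 64)/3 = 91 and the supply price is (140 + 64)/6 = 34.
Deadweight loss = ½ · (91 - 34) · (178 - 64) = ½ · 57 · 114 = 3249.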